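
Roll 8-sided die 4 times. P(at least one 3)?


P(no 3)^4 = (7/8)^4 = 2401/4096
P(≥1) = 1 - 2401/4096 = 1695/4096

P = 1695/4096 ≈ 41.38%


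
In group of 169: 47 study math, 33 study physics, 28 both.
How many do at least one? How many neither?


|A∪B| = 47+33-28 = 52
Neither = 169-52 = 117

At least one: 52; Neither: 117


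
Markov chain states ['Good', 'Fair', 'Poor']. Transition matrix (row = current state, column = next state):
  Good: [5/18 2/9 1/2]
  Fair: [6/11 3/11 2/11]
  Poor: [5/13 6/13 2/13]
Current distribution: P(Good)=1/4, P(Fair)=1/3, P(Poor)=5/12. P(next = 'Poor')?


P(next=Poor) = Σᵢ P(now=i)×P(i→Poor)
= 1/4×1/2 + 1/3×2/11 + 5/12×2/13
= 1/8 + 2/33 + 5/78 = 857/3432

P = 857/3432 ≈ 0.2497


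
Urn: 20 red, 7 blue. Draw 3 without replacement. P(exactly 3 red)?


Hypergeometric: C(20,3)×C(7,0)/C(27,3)
= 1140×1/2925 = 76/195

P(X=3) = 76/195 ≈ 38.97%


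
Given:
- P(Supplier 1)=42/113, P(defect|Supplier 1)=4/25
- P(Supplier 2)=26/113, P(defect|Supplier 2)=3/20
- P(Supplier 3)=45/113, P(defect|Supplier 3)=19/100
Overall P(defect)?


P(B) = Σ P(B|Aᵢ)×P(Aᵢ)
  4/25×42/113 = 168/2825
  3/20×26/113 = 39/1130
  19/100×45/113 = 171/2260
Sum = 1917/11300

P(defect) = 1917/11300 ≈ 16.96%


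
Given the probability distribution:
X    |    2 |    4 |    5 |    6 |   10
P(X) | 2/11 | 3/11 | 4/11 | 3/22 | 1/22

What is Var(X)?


E[X] = 50/11
E[X²] = 260/11
Var(X) = E[X²] - (E[X])² = 260/11 - 2500/121 = 360/121

Var(X) = 360/121 ≈ 2.9752


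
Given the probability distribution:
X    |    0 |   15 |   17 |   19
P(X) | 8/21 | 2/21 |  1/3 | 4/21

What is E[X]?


E[X] = Σ x·P(X=x)
= (0)×(8/21) + (15)×(2/21) + (17)×(1/3) + (19)×(4/21)
= 75/7

E[X] = 75/7


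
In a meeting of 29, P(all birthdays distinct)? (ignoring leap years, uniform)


P(all different) = Π(365-i)/365 for i=0..28
= (365/365)×(364/365)×...×(337/365)
= 0.319031

P ≈ 0.3190 ≈ 31.90%


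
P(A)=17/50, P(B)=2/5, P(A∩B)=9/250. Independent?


P(A)×P(B) = 17/125
P(A∩B) = 9/250
Not equal → NOT independent

No, not independent


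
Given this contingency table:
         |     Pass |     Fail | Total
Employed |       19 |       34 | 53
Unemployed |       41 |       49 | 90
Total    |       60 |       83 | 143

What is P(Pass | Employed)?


P(Pass | Employed) = 19/(19+34) = 19/53

P(Pass|Employed) = 19/53 ≈ 35.85%


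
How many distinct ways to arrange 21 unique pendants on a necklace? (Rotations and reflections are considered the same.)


Free circular arrangements: rotations and reflections both identified.
(n-1)!/2 = 20!/2 = 2432902008176640000/2 = 1216451004088320000

1216451004088320000


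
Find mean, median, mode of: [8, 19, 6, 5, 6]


Sorted: [5, 6, 6, 8, 19]
Mean = 44/5
Median = 6
Freq: {8: 1, 19: 1, 6: 2, 5: 1}
Mode: [6]

Mean=44/5, Median=6, Mode=6


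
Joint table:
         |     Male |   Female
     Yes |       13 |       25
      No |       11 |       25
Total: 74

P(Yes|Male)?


P(Yes|Male) = 13/(13+11) = 13/24

P = 13/24 ≈ 54.17%


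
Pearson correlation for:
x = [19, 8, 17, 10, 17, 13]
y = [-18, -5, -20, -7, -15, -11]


n=6, Σx=84, Σy=-76, Σxy=-1190, Σx²=1272, Σy²=1144
r = (6×(-1190) - 84×(-76))/√((6×1272 - 84²)(6×1144 - (-76)²))
= -756/√(576×1088) = -756/√626688 ≈ -756/791.6363 ≈ -0.9550

r ≈ -0.9550


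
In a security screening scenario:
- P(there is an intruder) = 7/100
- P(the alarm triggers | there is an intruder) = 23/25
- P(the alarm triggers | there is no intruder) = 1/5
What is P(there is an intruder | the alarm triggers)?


Using Bayes' theorem:
P(A|B) = P(B|A)·P(A) / P(B)

P(the alarm triggers) = 23/25 × 7/100 + 1/5 × 93/100
= 161/2500 + 93/500 = 313/1250

P(there is an intruder|the alarm triggers) = (161/2500) / (313/1250) = 161/626

P(there is an intruder|the alarm triggers) = 161/626 ≈ 25.72%


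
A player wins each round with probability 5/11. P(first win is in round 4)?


Geometric: P(X=4) = (1-p)^(k-1)×p = (6/11)^3×5/11 = 1080/14641

P(X=4) = 1080/14641 ≈ 7.38%


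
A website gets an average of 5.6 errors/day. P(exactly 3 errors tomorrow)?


Poisson(λ=5.6): P(X=3) = e^(-λ)×λ^k/k!
= e^(-5.6) × 5.6^3 / 3!
≈ 0.003697863716 × 175.616 / 6 ≈ 0.108234

P(X=3) ≈ 0.108234 ≈ 10.82%


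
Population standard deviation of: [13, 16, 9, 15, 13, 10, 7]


Mean = 83/7
  (13-83/7)²=64/49
  (16-83/7)²=841/49
  (9-83/7)²=400/49
  (15-83/7)²=484/49
  (13-83/7)²=64/49
  (10-83/7)²=169/49
  (7-83/7)²=1156/49
Σ(x-μ)² = 454/7
σ² = (454/7)/7 = 454/49

σ = √(454/49) ≈ 3.0439


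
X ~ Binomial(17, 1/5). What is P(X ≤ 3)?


P(X ≤ 3) = Σ P(X=i) for i=0..3
P(X=0) = 17179869184/762939453125
P(X=1) = 73014444032/762939453125
P(X=2) = 146028888064/762939453125
P(X=3) = 36507222016/152587890625
Sum = 83751862272/152587890625

P(X ≤ 3) = 83751862272/152587890625 ≈ 54.89%


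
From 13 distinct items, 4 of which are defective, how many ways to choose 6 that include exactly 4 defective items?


Choose 4 of the 4 defective items and 2 of the other 9 items:
C(4,4)×C(9,2) = 1×36 = 36

36


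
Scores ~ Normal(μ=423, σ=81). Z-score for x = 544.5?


z = (x - μ)/σ = (544.5 - 423)/81 = 1.5

z = 1.5


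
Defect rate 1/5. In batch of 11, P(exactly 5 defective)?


Binomial: P(X=5) = C(11,5)×p^5×(1-p)^6
= 462 × 1/3125 × 4096/15625 = 1892352/48828125

P(X=5) = 1892352/48828125 ≈ 3.88%


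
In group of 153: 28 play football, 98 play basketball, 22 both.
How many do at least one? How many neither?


|A∪B| = 28+98-22 = 104
Neither = 153-104 = 49

At least one: 104; Neither: 49


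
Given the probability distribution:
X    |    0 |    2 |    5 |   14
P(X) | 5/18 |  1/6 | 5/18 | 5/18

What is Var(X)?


E[X] = 101/18
E[X²] = 1117/18
Var(X) = E[X²] - (E[X])² = 1117/18 - 10201/324 = 9905/324

Var(X) = 9905/324 ≈ 30.5710


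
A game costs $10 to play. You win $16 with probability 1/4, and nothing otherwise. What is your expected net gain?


E[gain] = (16-10)×1/4 + (-10)×3/4
= 3/2 - 15/2 = -6

Expected net gain = $-6 ≈ $-6.00


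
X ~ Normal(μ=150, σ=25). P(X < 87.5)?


z = (87.5-150)/25 = -2.5
P(Z < -2.5) = 0.0062

P(X < 87.5) ≈ 0.0062


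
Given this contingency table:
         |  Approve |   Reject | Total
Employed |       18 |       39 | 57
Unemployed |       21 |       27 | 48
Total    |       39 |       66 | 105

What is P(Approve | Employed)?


P(Approve | Employed) = 18/(18+39) = 18/57 = 6/19

P(Approve|Employed) = 6/19 ≈ 31.58%


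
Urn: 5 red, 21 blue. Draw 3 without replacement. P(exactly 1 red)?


Hypergeometric: C(5,1)×C(21,2)/C(26,3)
= 5×210/2600 = 21/52

P(X=1) = 21/52 ≈ 40.38%


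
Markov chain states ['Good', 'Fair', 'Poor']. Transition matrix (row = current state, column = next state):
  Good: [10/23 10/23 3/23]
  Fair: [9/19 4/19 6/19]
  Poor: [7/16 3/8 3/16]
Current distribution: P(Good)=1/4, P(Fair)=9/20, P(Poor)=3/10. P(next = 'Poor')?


P(next=Poor) = Σᵢ P(now=i)×P(i→Poor)
= 1/4×3/23 + 9/20×6/19 + 3/10×3/16
= 3/92 + 27/190 + 9/160 = 16149/69920

P = 16149/69920 ≈ 0.2310


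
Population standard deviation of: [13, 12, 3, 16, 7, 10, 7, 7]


Mean = 75/8
  (13-75/8)²=841/64
  (12-75/8)²=441/64
  (3-75/8)²=2601/64
  (16-75/8)²=2809/64
  (7-75/8)²=361/64
  (10-75/8)²=25/64
  (7-75/8)²=361/64
  (7-75/8)²=361/64
Σ(x-μ)² = 975/8
σ² = (975/8)/8 = 975/64

σ = √(975/64) ≈ 3.9031


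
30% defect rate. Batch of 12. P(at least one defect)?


P(all good) = (7/10)^12 = 13841287201/1000000000000
P(≥1 defect) = 986158712799/1000000000000

P = 986158712799/1000000000000 ≈ 98.62%


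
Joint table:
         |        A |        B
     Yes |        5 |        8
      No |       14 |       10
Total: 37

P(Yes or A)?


P(Yes∨A) = P(Yes) + P(A) - P(Yes∧A)
= (13 + 19 - 5)/37 = 27/37

P = 27/37 ≈ 72.97%


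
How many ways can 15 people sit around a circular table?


Circular arrangements of 15 distinct objects: fix one position to break rotational symmetry.
(n-1)! = 14! = 87178291200

87178291200


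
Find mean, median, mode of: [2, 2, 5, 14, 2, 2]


Sorted: [2, 2, 2, 2, 5, 14]
Mean = 27/6 = 9/2
Median = 2
Freq: {2: 4, 5: 1, 14: 1}
Mode: [2]

Mean=9/2, Median=2, Mode=2


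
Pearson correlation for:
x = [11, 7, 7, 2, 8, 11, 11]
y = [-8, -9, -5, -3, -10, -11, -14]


n=7, Σx=57, Σy=-60, Σxy=-547, Σx²=529, Σy²=596
r = (7×(-547) - 57×(-60))/√((7×529 - 57²)(7×596 - (-60)²))
= -409/√(454×572) = -409/√259688 ≈ -409/509.5959 ≈ -0.8026

r ≈ -0.8026


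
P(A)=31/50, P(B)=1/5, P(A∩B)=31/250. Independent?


P(A)×P(B) = 31/250
P(A∩B) = 31/250
Equal ✓ → Independent

Yes, independent


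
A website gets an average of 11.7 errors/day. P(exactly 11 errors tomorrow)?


Poisson(λ=11.7): P(X=11) = e^(-λ)×λ^k/k!
= e^(-11.7) × 11.7^11 / 11!
≈ 8.293819161e-06 × 562398921542 / 39916800 ≈ 0.116854

P(X=11) ≈ 0.116854 ≈ 11.69%


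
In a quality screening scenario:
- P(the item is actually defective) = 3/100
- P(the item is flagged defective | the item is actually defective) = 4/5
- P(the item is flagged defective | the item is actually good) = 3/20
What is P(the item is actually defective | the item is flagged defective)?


Using Bayes' theorem:
P(A|B) = P(B|A)·P(A) / P(B)

P(the item is flagged defective) = 4/5 × 3/100 + 3/20 × 97/100
= 3/125 + 291/2000 = 339/2000

P(the item is actually defective|the item is flagged defective) = (3/125) / (339/2000) = 16/113

P(the item is actually defective|the item is flagged defective) = 16/113 ≈ 14.16%


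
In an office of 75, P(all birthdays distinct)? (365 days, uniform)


P(all different) = Π(365-i)/365 for i=0..74
= (365/365)×(364/365)×...×(291/365)
= 0.000280

P ≈ 0.0003 ≈ 0.03%


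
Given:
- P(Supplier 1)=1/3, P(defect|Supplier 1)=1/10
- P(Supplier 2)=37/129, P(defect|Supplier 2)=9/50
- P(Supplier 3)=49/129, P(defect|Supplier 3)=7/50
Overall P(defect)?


P(B) = Σ P(B|Aᵢ)×P(Aᵢ)
  1/10×1/3 = 1/30
  9/50×37/129 = 111/2150
  7/50×49/129 = 343/6450
Sum = 297/2150

P(defect) = 297/2150 ≈ 13.81%


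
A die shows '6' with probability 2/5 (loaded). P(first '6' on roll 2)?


Geometric: P(X=2) = (1-p)^(k-1)×p = (3/5)^1×2/5 = 6/25

P(X=2) = 6/25 ≈ 24.00%


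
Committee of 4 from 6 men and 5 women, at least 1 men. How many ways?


Count by #men:
  1M,3W: C(6,1)×C(5,3)=60
  2M,2W: C(6,2)×C(5,2)=150
  3M,1W: C(6,3)×C(5,1)=100
  4M,0W: C(6,4)×C(5,0)=15
Total = 325

325


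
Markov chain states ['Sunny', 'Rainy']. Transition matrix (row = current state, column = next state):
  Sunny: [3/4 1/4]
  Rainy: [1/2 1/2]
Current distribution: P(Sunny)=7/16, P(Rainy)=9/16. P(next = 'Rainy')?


P(next=Rainy) = Σᵢ P(now=i)×P(i→Rainy)
= 7/16×1/4 + 9/16×1/2
= 7/64 + 9/32 = 25/64

P = 25/64 ≈ 0.3906


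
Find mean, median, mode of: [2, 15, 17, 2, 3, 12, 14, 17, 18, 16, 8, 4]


Sorted: [2, 2, 3, 4, 8, 12, 14, 15, 16, 17, 17, 18]
Mean = 128/12 = 32/3
Median = 13
Freq: {2: 2, 15: 1, 17: 2, 3: 1, 12: 1, 14: 1, 18: 1, 16: 1, 8: 1, 4: 1}
Mode: [2, 17]

Mean=32/3, Median=13, Mode=[2, 17]


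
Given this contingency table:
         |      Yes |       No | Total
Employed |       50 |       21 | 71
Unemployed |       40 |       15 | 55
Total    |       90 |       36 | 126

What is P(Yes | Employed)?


P(Yes | Employed) = 50/(50+21) = 50/71

P(Yes|Employed) = 50/71 ≈ 70.42%


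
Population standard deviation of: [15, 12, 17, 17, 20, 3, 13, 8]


Mean = 105/8
  (15-105/8)²=225/64
  (12-105/8)²=81/64
  (17-105/8)²=961/64
  (17-105/8)²=961/64
  (20-105/8)²=3025/64
  (3-105/8)²=6561/64
  (13-105/8)²=1/64
  (8-105/8)²=1681/64
Σ(x-μ)² = 1687/8
σ² = (1687/8)/8 = 1687/64

σ = √(1687/64) ≈ 5.1341


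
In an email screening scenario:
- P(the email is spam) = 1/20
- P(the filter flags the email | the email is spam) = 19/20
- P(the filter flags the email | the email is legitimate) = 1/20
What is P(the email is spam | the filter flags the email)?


Using Bayes' theorem:
P(A|B) = P(B|A)·P(A) / P(B)

P(the filter flags the email) = 19/20 × 1/20 + 1/20 × 19/20
= 19/400 + 19/400 = 19/200

P(the email is spam|the filter flags the email) = (19/400) / (19/200) = 1/2

P(the email is spam|the filter flags the email) = 1/2 ≈ 50.00%


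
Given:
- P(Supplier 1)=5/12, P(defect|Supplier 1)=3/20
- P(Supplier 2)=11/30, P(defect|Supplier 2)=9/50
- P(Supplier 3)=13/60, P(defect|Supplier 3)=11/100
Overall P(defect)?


P(B) = Σ P(B|Aᵢ)×P(Aᵢ)
  3/20×5/12 = 1/16
  9/50×11/30 = 33/500
  11/100×13/60 = 143/6000
Sum = 457/3000

P(defect) = 457/3000 ≈ 15.23%


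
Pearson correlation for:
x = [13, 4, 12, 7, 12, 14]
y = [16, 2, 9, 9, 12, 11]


n=6, Σx=62, Σy=59, Σxy=685, Σx²=718, Σy²=687
r = (6×685 - 62×59)/√((6×718 - 62²)(6×687 - 59²))
= 452/√(464×641) = 452/√297424 ≈ 452/545.3659 ≈ 0.8288

r ≈ 0.8288


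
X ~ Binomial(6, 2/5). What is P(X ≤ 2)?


P(X ≤ 2) = Σ P(X=i) for i=0..2
P(X=0) = 729/15625
P(X=1) = 2916/15625
P(X=2) = 972/3125
Sum = 1701/3125

P(X ≤ 2) = 1701/3125 ≈ 54.43%


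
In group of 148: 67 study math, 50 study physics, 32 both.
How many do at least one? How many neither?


|A∪B| = 67+50-32 = 85
Neither = 148-85 = 63

At least one: 85; Neither: 63


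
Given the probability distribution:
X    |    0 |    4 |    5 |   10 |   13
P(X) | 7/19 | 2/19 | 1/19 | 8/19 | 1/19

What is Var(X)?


E[X] = 106/19
E[X²] = 54
Var(X) = E[X²] - (E[X])² = 54 - 11236/361 = 8258/361

Var(X) = 8258/361 ≈ 22.8753


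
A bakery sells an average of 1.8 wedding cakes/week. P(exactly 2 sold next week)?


Poisson(λ=1.8): P(X=2) = e^(-λ)×λ^k/k!
= e^(-1.8) × 1.8^2 / 2!
≈ 0.1652988882 × 3.24 / 2 ≈ 0.267784

P(X=2) ≈ 0.267784 ≈ 26.78%


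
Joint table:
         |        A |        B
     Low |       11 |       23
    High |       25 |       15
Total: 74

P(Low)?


P(Low) = (11+23)/74 = 34/74 = 17/37

P(Low) = 17/37 ≈ 45.95%


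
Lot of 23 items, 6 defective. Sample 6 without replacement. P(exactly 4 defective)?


Hypergeometric: C(6,4)×C(17,2)/C(23,6)
= 15×136/100947 = 680/33649

P(X=4) = 680/33649 ≈ 2.02%


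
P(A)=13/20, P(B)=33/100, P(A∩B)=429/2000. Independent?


P(A)×P(B) = 429/2000
P(A∩B) = 429/2000
Equal ✓ → Independent

Yes, independent


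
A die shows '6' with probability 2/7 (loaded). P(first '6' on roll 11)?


Geometric: P(X=11) = (1-p)^(k-1)×p = (5/7)^10×2/7 = 19531250/1977326743

P(X=11) = 19531250/1977326743 ≈ 0.99%


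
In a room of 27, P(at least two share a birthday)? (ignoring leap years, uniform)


P(all different) = Π(365-i)/365 for i=0..26
= 0.373141
P(match) = 1 - 0.373141 = 0.626859

P ≈ 0.6269 ≈ 62.69%


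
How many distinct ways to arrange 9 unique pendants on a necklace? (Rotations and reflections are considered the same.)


Free circular arrangements: rotations and reflections both identified.
(n-1)!/2 = 8!/2 = 40320/2 = 20160

20160


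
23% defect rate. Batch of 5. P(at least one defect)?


P(all good) = (77/100)^5 = 2706784157/10000000000
P(≥1 defect) = 7293215843/10000000000

P = 7293215843/10000000000 ≈ 72.93%


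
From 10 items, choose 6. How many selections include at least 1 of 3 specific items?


Complement: C(10,6) - C(7,6) = 210 - 7 = 203

203


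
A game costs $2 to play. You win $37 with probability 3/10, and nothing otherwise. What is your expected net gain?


E[gain] = (37-2)×3/10 + (-2)×7/10
= 21/2 - 7/5 = 91/10

Expected net gain = $91/10 ≈ $9.10


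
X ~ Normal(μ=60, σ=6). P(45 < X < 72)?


z₁=(45-60)/6=-2.5, z₂=(72-60)/6=2.0
P = Φ(2.0) - Φ(-2.5) = 0.977250 - 0.006210 = 0.971040 ≈ 0.9710

P(45 < X < 72) ≈ 0.9710


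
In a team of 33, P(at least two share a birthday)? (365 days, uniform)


P(all different) = Π(365-i)/365 for i=0..32
= 0.225028
P(match) = 1 - 0.225028 = 0.774972

P ≈ 0.7750 ≈ 77.50%


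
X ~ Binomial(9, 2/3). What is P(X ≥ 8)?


P(X ≥ 8) = Σ P(X=i) for i=8..9
P(X=8) = 256/2187
P(X=9) = 512/19683
Sum = 2816/19683

P(X ≥ 8) = 2816/19683 ≈ 14.31%


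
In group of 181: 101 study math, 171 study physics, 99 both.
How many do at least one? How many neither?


|A∪B| = 101+171-99 = 173
Neither = 181-173 = 8

At least one: 173; Neither: 8


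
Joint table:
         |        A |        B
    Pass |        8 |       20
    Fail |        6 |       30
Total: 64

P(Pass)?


P(Pass) = (8+20)/64 = 28/64 = 7/16

P(Pass) = 7/16 ≈ 43.75%


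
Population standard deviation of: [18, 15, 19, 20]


Mean = 72/4 = 18
  (18-18)²=0
  (15-18)²=9
  (19-18)²=1
  (20-18)²=4
Σ(x-μ)² = 14
σ² = 14/4 = 7/2

σ = √(7/2) ≈ 1.8708


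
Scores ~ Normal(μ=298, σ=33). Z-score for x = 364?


z = (x - μ)/σ = (364 - 298)/33 = 2.0

z = 2.0


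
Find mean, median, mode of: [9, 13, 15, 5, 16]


Sorted: [5, 9, 13, 15, 16]
Mean = 58/5
Median = 13
Freq: {9: 1, 13: 1, 15: 1, 5: 1, 16: 1}
Mode: No mode

Mean=58/5, Median=13, Mode=No mode


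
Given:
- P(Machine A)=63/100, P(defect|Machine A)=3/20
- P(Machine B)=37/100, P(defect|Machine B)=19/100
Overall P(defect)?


P(B) = Σ P(B|Aᵢ)×P(Aᵢ)
  3/20×63/100 = 189/2000
  19/100×37/100 = 703/10000
Sum = 103/625

P(defect) = 103/625 ≈ 16.48%


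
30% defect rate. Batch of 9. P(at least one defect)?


P(all good) = (7/10)^9 = 40353607/1000000000
P(≥1 defect) = 959646393/1000000000

P = 959646393/1000000000 ≈ 95.96%


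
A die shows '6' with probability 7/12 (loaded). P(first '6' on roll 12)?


Geometric: P(X=12) = (1-p)^(k-1)×p = (5/12)^11×7/12 = 341796875/8916100448256

P(X=12) = 341796875/8916100448256 ≈ 0.00%


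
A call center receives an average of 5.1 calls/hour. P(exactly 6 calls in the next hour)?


Poisson(λ=5.1): P(X=6) = e^(-λ)×λ^k/k!
= e^(-5.1) × 5.1^6 / 6!
≈ 0.006096746566 × 17596.287801 / 720 ≈ 0.149000

P(X=6) ≈ 0.149000 ≈ 14.90%


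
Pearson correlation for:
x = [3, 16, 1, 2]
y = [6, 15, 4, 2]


n=4, Σx=22, Σy=27, Σxy=266, Σx²=270, Σy²=281
r = (4×266 - 22×27)/√((4×270 - 22²)(4×281 - 27²))
= 470/√(596×395) = 470/√235420 ≈ 470/485.2010 ≈ 0.9687

r ≈ 0.9687


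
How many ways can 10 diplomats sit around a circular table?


Circular arrangements of 10 distinct objects: fix one position to break rotational symmetry.
(n-1)! = 9! = 362880

362880


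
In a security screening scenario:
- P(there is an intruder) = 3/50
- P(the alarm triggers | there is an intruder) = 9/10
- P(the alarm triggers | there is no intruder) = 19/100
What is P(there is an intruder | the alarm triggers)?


Using Bayes' theorem:
P(A|B) = P(B|A)·P(A) / P(B)

P(the alarm triggers) = 9/10 × 3/50 + 19/100 × 47/50
= 27/500 + 893/5000 = 1163/5000

P(there is an intruder|the alarm triggers) = (27/500) / (1163/5000) = 270/1163

P(there is an intruder|the alarm triggers) = 270/1163 ≈ 23.22%


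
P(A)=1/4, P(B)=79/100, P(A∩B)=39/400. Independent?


P(A)×P(B) = 79/400
P(A∩B) = 39/400
Not equal → NOT independent

No, not independent


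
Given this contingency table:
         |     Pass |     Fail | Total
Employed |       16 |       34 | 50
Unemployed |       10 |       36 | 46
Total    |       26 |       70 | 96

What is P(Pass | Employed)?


P(Pass | Employed) = 16/(16+34) = 16/50 = 8/25

P(Pass|Employed) = 8/25 ≈ 32.00%


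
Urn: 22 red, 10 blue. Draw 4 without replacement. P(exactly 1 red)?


Hypergeometric: C(22,1)×C(10,3)/C(32,4)
= 22×120/35960 = 66/899

P(X=1) = 66/899 ≈ 7.34%


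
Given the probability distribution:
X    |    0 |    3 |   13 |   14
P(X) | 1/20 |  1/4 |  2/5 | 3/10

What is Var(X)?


E[X] = 203/20
E[X²] = 2573/20
Var(X) = E[X²] - (E[X])² = 2573/20 - 41209/400 = 10251/400

Var(X) = 10251/400 ≈ 25.6275


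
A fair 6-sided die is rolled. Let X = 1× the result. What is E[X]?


E[die] = (1+6)/2 = 7/2
E[X] = 1 × 7/2 = 7/2

E[X] = 7/2


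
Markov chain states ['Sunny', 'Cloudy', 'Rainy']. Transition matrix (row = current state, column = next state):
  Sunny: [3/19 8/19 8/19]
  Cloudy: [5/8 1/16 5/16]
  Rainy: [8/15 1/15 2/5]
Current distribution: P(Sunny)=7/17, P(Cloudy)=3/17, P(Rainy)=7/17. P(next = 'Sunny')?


P(next=Sunny) = Σᵢ P(now=i)×P(i→Sunny)
= 7/17×3/19 + 3/17×5/8 + 7/17×8/15
= 21/323 + 15/136 + 56/255 = 15307/38760

P = 15307/38760 ≈ 0.3949


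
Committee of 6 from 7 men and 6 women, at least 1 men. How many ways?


Count by #men:
  1M,5W: C(7,1)×C(6,5)=42
  2M,4W: C(7,2)×C(6,4)=315
  3M,3W: C(7,3)×C(6,3)=700
  4M,2W: C(7,4)×C(6,2)=525
  5M,1W: C(7,5)×C(6,1)=126
  6M,0W: C(7,6)×C(6,0)=7
Total = 1715

1715


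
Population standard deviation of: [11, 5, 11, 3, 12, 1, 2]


Mean = 45/7
  (11-45/7)²=1024/49
  (5-45/7)²=100/49
  (11-45/7)²=1024/49
  (3-45/7)²=576/49
  (12-45/7)²=1521/49
  (1-45/7)²=1444/49
  (2-45/7)²=961/49
Σ(x-μ)² = 950/7
σ² = (950/7)/7 = 950/49

σ = √(950/49) ≈ 4.4032


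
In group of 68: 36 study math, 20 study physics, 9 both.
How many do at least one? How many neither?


|A∪B| = 36+20-9 = 47
Neither = 68-47 = 21

At least one: 47; Neither: 21


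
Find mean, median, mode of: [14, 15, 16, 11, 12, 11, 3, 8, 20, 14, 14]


Sorted: [3, 8, 11, 11, 12, 14, 14, 14, 15, 16, 20]
Mean = 138/11
Median = 14
Freq: {14: 3, 15: 1, 16: 1, 11: 2, 12: 1, 3: 1, 8: 1, 20: 1}
Mode: [14]

Mean=138/11, Median=14, Mode=14


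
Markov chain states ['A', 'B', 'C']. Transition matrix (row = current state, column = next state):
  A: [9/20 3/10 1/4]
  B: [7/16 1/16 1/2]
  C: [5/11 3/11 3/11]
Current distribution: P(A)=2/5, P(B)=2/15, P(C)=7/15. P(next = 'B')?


P(next=B) = Σᵢ P(now=i)×P(i→B)
= 2/5×3/10 + 2/15×1/16 + 7/15×3/11
= 3/25 + 1/120 + 7/55 = 1687/6600

P = 1687/6600 ≈ 0.2556


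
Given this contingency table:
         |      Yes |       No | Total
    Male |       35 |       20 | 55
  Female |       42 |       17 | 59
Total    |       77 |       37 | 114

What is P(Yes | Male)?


P(Yes | Male) = 35/(35+20) = 35/55 = 7/11

P(Yes|Male) = 7/11 ≈ 63.64%


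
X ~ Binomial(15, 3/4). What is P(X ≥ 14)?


P(X ≥ 14) = Σ P(X=i) for i=14..15
P(X=14) = 71744535/1073741824
P(X=15) = 14348907/1073741824
Sum = 43046721/536870912

P(X ≥ 14) = 43046721/536870912 ≈ 8.02%


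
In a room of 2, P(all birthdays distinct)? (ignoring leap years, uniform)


P(all different) = Π(365-i)/365 for i=0..1
= (365/365)×(364/365)×...×(364/365)
= 0.997260

P ≈ 0.9973 ≈ 99.73%


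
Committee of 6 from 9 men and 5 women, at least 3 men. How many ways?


Count by #men:
  3M,3W: C(9,3)×C(5,3)=840
  4M,2W: C(9,4)×C(5,2)=1260
  5M,1W: C(9,5)×C(5,1)=630
  6M,0W: C(9,6)×C(5,0)=84
Total = 2814

2814


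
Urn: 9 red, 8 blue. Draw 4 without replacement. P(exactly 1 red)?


Hypergeometric: C(9,1)×C(8,3)/C(17,4)
= 9×56/2380 = 18/85

P(X=1) = 18/85 ≈ 21.18%


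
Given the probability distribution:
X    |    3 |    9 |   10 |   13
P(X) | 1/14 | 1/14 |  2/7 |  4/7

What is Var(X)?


E[X] = 78/7
E[X²] = 921/7
Var(X) = E[X²] - (E[X])² = 921/7 - 6084/49 = 363/49

Var(X) = 363/49 ≈ 7.4082


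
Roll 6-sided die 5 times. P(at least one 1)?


P(no 1)^5 = (5/6)^5 = 3125/7776
P(≥1) = 1 - 3125/7776 = 4651/7776

P = 4651/7776 ≈ 59.81%


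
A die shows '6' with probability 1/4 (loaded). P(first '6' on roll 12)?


Geometric: P(X=12) = (1-p)^(k-1)×p = (3/4)^11×1/4 = 177147/16777216

P(X=12) = 177147/16777216 ≈ 1.06%


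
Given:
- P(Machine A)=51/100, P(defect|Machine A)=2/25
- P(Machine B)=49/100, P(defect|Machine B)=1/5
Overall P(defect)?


P(B) = Σ P(B|Aᵢ)×P(Aᵢ)
  2/25×51/100 = 51/1250
  1/5×49/100 = 49/500
Sum = 347/2500

P(defect) = 347/2500 ≈ 13.88%


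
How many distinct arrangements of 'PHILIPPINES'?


Letters: 11, freq: {'P': 3, 'H': 1, 'I': 3, 'L': 1, 'N': 1, 'E': 1, 'S': 1}
11!/(3!×1!×3!×1!×1!×1!×1!) = 39916800/36 = 1108800

1108800


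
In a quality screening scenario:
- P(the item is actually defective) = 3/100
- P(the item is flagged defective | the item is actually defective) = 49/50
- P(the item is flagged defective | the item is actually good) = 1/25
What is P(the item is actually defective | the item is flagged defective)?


Using Bayes' theorem:
P(A|B) = P(B|A)·P(A) / P(B)

P(the item is flagged defective) = 49/50 × 3/100 + 1/25 × 97/100
= 147/5000 + 97/2500 = 341/5000

P(the item is actually defective|the item is flagged defective) = (147/5000) / (341/5000) = 147/341

P(the item is actually defective|the item is flagged defective) = 147/341 ≈ 43.11%


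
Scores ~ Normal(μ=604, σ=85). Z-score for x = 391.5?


z = (x - μ)/σ = (391.5 - 604)/85 = -2.5

z = -2.5


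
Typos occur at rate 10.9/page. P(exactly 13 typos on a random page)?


Poisson(λ=10.9): P(X=13) = e^(-λ)×λ^k/k!
= e^(-10.9) × 10.9^13 / 13!
≈ 1.8458234e-05 × 3.06580461214e+13 / 6227020800 ≈ 0.090877

P(X=13) ≈ 0.090877 ≈ 9.09%


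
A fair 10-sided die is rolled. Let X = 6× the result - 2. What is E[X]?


E[die] = (1+10)/2 = 11/2
E[X] = 6×11/2 - 2 = 31

E[X] = 31


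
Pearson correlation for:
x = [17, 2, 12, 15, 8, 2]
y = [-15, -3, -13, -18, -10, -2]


n=6, Σx=56, Σy=-61, Σxy=-771, Σx²=730, Σy²=831
r = (6×(-771) - 56×(-61))/√((6×730 - 56²)(6×831 - (-61)²))
= -1210/√(1244×1265) = -1210/√1573660 ≈ -1210/1254.4561 ≈ -0.9646

r ≈ -0.9646


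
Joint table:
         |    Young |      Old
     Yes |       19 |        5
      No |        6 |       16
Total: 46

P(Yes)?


P(Yes) = (19+5)/46 = 24/46 = 12/23

P(Yes) = 12/23 ≈ 52.17%


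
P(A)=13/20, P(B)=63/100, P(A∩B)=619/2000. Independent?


P(A)×P(B) = 819/2000
P(A∩B) = 619/2000
Not equal → NOT independent

No, not independent


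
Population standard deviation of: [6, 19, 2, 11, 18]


Mean = 56/5
  (6-56/5)²=676/25
  (19-56/5)²=1521/25
  (2-56/5)²=2116/25
  (11-56/5)²=1/25
  (18-56/5)²=1156/25
Σ(x-μ)² = 1094/5
σ² = (1094/5)/5 = 1094/25

σ = √(1094/25) ≈ 6.6151


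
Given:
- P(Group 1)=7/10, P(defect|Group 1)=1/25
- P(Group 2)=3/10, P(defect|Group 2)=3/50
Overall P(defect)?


P(B) = Σ P(B|Aᵢ)×P(Aᵢ)
  1/25×7/10 = 7/250
  3/50×3/10 = 9/500
Sum = 23/500

P(defect) = 23/500 ≈ 4.60%


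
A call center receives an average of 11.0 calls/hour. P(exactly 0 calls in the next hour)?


Poisson(λ=11.0): P(X=0) = e^(-λ)×λ^k/k!
= e^(-11.0) × 11.0^0 / 0!
≈ 1.670170079e-05 × 1 / 1 ≈ 0.000017

P(X=0) ≈ 0.000017 ≈ 0.00%


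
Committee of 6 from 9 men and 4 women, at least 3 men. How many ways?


Count by #men:
  3M,3W: C(9,3)×C(4,3)=336
  4M,2W: C(9,4)×C(4,2)=756
  5M,1W: C(9,5)×C(4,1)=504
  6M,0W: C(9,6)×C(4,0)=84
Total = 1680

1680


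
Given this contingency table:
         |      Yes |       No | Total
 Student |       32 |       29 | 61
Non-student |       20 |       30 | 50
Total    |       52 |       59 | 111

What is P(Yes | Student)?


P(Yes | Student) = 32/(32+29) = 32/61

P(Yes|Student) = 32/61 ≈ 52.46%


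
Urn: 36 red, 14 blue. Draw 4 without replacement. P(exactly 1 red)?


Hypergeometric: C(36,1)×C(14,3)/C(50,4)
= 36×364/230300 = 468/8225

P(X=1) = 468/8225 ≈ 5.69%


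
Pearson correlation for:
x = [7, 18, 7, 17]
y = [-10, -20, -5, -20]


n=4, Σx=49, Σy=-55, Σxy=-805, Σx²=711, Σy²=925
r = (4×(-805) - 49×(-55))/√((4×711 - 49²)(4×925 - (-55)²))
= -525/√(443×675) = -525/√299025 ≈ -525/546.8318 ≈ -0.9601

r ≈ -0.9601


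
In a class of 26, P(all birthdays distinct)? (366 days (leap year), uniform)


P(all different) = Π(366-i)/366 for i=0..25
= (366/366)×(365/366)×...×(341/366)
= 0.402786

P ≈ 0.4028 ≈ 40.28%


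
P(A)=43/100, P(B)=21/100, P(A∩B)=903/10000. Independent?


P(A)×P(B) = 903/10000
P(A∩B) = 903/10000
Equal ✓ → Independent

Yes, independent


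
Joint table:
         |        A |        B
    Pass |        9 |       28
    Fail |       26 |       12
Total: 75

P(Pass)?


P(Pass) = (9+28)/75 = 37/75

P(Pass) = 37/75 ≈ 49.33%


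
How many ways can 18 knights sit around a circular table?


Circular arrangements of 18 distinct objects: fix one position to break rotational symmetry.
(n-1)! = 17! = 355687428096000

355687428096000


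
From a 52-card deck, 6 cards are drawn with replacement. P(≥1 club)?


P(not a club) = 39/52 = 3/4
P(none in 6 draws) = (3/4)^6 = 729/4096
P(≥1 club) = 1 - 729/4096 = 3367/4096

P = 3367/4096 ≈ 82.20%


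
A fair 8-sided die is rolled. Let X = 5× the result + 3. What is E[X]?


E[die] = (1+8)/2 = 9/2
E[X] = 5×9/2 + 3 = 51/2

E[X] = 51/2


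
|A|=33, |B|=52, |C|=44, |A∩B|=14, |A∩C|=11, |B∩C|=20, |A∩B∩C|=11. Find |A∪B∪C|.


|A∪B∪C| = 33+52+44-14-11-20+11 = 95

|A∪B∪C| = 95


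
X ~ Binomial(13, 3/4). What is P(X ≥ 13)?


P(X ≥ 13) = Σ P(X=i) for i=13..13
P(X=13) = 1594323/67108864
Sum = 1594323/67108864

P(X ≥ 13) = 1594323/67108864 ≈ 2.38%


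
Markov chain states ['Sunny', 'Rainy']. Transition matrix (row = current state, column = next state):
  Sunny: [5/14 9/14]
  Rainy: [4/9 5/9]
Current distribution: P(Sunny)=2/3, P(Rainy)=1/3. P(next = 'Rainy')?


P(next=Rainy) = Σᵢ P(now=i)×P(i→Rainy)
= 2/3×9/14 + 1/3×5/9
= 3/7 + 5/27 = 116/189

P = 116/189 ≈ 0.6138


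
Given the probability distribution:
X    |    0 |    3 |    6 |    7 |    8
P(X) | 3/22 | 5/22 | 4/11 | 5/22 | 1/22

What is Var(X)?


E[X] = 53/11
E[X²] = 321/11
Var(X) = E[X²] - (E[X])² = 321/11 - 2809/121 = 722/121

Var(X) = 722/121 ≈ 5.9669


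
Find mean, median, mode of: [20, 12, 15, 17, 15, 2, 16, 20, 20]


Sorted: [2, 12, 15, 15, 16, 17, 20, 20, 20]
Mean = 137/9
Median = 16
Freq: {20: 3, 12: 1, 15: 2, 17: 1, 2: 1, 16: 1}
Mode: [20]

Mean=137/9, Median=16, Mode=20


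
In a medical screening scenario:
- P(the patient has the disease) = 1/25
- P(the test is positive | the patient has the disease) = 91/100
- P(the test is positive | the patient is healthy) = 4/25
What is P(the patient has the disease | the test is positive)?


Using Bayes' theorem:
P(A|B) = P(B|A)·P(A) / P(B)

P(the test is positive) = 91/100 × 1/25 + 4/25 × 24/25
= 91/2500 + 96/625 = 19/100

P(the patient has the disease|the test is positive) = (91/2500) / (19/100) = 91/475

P(the patient has the disease|the test is positive) = 91/475 ≈ 19.16%


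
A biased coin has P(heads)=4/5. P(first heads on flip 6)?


Geometric: P(X=6) = (1-p)^(k-1)×p = (1/5)^5×4/5 = 4/15625

P(X=6) = 4/15625 ≈ 0.03%


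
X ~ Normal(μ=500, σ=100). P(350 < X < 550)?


z₁=(350-500)/100=-1.5, z₂=(550-500)/100=0.5
P = Φ(0.5) - Φ(-1.5) = 0.691462 - 0.066807 = 0.624655 ≈ 0.6247

P(350 < X < 550) ≈ 0.6247


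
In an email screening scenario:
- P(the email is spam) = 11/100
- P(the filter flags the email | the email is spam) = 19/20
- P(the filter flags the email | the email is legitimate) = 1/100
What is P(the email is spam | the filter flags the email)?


Using Bayes' theorem:
P(A|B) = P(B|A)·P(A) / P(B)

P(the filter flags the email) = 19/20 × 11/100 + 1/100 × 89/100
= 209/2000 + 89/10000 = 567/5000

P(the email is spam|the filter flags the email) = (209/2000) / (567/5000) = 1045/1134

P(the email is spam|the filter flags the email) = 1045/1134 ≈ 92.15%


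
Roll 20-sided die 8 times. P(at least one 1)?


P(no 1)^8 = (19/20)^8 = 16983563041/25600000000
P(≥1) = 1 - 16983563041/25600000000 = 8616436959/25600000000

P = 8616436959/25600000000 ≈ 33.66%


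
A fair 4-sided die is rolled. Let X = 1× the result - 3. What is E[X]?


E[die] = (1+4)/2 = 5/2
E[X] = 1×5/2 - 3 = -1/2

E[X] = -1/2


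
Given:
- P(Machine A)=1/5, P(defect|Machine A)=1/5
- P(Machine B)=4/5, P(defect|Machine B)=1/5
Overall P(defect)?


P(B) = Σ P(B|Aᵢ)×P(Aᵢ)
  1/5×1/5 = 1/25
  1/5×4/5 = 4/25
Sum = 1/5

P(defect) = 1/5 ≈ 20.00%


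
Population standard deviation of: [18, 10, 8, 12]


Mean = 48/4 = 12
  (18-12)²=36
  (10-12)²=4
  (8-12)²=16
  (12-12)²=0
Σ(x-μ)² = 56
σ² = 56/4 = 14

σ = √(14) ≈ 3.7417


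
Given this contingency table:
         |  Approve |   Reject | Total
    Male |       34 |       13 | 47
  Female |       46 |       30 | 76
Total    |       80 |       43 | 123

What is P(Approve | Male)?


P(Approve | Male) = 34/(34+13) = 34/47

P(Approve|Male) = 34/47 ≈ 72.34%


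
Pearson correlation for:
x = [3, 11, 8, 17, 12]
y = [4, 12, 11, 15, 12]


n=5, Σx=51, Σy=54, Σxy=631, Σx²=627, Σy²=650
r = (5×631 - 51×54)/√((5×627 - 51²)(5×650 - 54²))
= 401/√(534×334) = 401/√178356 ≈ 401/422.3222 ≈ 0.9495

r ≈ 0.9495


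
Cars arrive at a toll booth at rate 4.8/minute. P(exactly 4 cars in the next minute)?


Poisson(λ=4.8): P(X=4) = e^(-λ)×λ^k/k!
= e^(-4.8) × 4.8^4 / 4!
≈ 0.008229747049 × 530.8416 / 24 ≈ 0.182029

P(X=4) ≈ 0.182029 ≈ 18.20%


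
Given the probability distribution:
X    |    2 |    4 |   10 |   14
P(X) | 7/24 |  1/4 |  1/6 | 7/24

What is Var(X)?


E[X] = 22/3
E[X²] = 79
Var(X) = E[X²] - (E[X])² = 79 - 484/9 = 227/9

Var(X) = 227/9 ≈ 25.2222


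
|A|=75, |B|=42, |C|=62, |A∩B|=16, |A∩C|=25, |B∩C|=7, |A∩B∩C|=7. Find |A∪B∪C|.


|A∪B∪C| = 75+42+62-16-25-7+7 = 138

|A∪B∪C| = 138


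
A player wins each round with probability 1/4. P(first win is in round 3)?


Geometric: P(X=3) = (1-p)^(k-1)×p = (3/4)^2×1/4 = 9/64

P(X=3) = 9/64 ≈ 14.06%


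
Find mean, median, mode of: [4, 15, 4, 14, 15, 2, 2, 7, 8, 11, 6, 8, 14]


Sorted: [2, 2, 4, 4, 6, 7, 8, 8, 11, 14, 14, 15, 15]
Mean = 110/13
Median = 8
Freq: {4: 2, 15: 2, 14: 2, 2: 2, 7: 1, 8: 2, 11: 1, 6: 1}
Mode: [2, 4, 8, 14, 15]

Mean=110/13, Median=8, Mode=[2, 4, 8, 14, 15]


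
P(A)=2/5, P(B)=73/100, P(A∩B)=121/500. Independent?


P(A)×P(B) = 73/250
P(A∩B) = 121/500
Not equal → NOT independent

No, not independent


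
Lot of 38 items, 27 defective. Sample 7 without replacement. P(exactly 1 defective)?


Hypergeometric: C(27,1)×C(11,6)/C(38,7)
= 27×462/12620256 = 189/191216

P(X=1) = 189/191216 ≈ 0.10%


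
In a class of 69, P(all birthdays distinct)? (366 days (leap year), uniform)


P(all different) = Π(366-i)/366 for i=0..68
= (366/366)×(365/366)×...×(298/366)
= 0.001057

P ≈ 0.0011 ≈ 0.11%


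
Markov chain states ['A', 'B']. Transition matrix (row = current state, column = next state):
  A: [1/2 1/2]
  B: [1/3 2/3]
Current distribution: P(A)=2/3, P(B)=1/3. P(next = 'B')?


P(next=B) = Σᵢ P(now=i)×P(i→B)
= 2/3×1/2 + 1/3×2/3
= 1/3 + 2/9 = 5/9

P = 5/9 ≈ 0.5556


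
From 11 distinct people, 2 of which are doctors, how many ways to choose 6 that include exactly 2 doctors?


Choose 2 of the 2 doctors and 4 of the other 9 people:
C(2,2)×C(9,4) = 1×126 = 126

126


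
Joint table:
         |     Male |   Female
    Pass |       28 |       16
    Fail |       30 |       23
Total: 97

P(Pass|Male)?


P(Pass|Male) = 28/(28+30) = 28/58 = 14/29

P = 14/29 ≈ 48.28%


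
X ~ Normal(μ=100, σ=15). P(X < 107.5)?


z = (107.5-100)/15 = 0.5
P(Z < 0.5) = 0.6915

P(X < 107.5) ≈ 0.6915


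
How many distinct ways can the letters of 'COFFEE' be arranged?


Letters: 6, freq: {'C': 1, 'O': 1, 'F': 2, 'E': 2}
6!/(1!×1!×2!×2!) = 720/4 = 180

180


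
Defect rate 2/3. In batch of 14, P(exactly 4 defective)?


Binomial: P(X=4) = C(14,4)×p^4×(1-p)^10
= 1001 × 16/81 × 1/59049 = 16016/4782969

P(X=4) = 16016/4782969 ≈ 0.33%


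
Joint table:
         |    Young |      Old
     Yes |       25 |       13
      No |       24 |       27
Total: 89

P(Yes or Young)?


P(Yes∨Young) = P(Yes) + P(Young) - P(Yes∧Young)
= (38 + 49 - 25)/89 = 62/89

P = 62/89 ≈ 69.66%


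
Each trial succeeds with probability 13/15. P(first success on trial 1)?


Geometric: P(X=1) = (1-p)^(k-1)×p = (2/15)^0×13/15 = 13/15

P(X=1) = 13/15 ≈ 86.67%


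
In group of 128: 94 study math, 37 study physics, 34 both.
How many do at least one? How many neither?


|A∪B| = 94+37-34 = 97
Neither = 128-97 = 31

At least one: 97; Neither: 31


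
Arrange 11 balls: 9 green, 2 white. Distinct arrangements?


11!/(9!×2!) = 55

55


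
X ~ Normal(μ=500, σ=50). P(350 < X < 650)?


z₁=(350-500)/50=-3.0, z₂=(650-500)/50=3.0
P = Φ(3.0) - Φ(-3.0) = 0.998650 - 0.001350 = 0.997300 ≈ 0.9973

P(350 < X < 650) ≈ 0.9973


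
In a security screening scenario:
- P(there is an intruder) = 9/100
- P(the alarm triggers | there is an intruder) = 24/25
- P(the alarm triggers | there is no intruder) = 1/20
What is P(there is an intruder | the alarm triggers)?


Using Bayes' theorem:
P(A|B) = P(B|A)·P(A) / P(B)

P(the alarm triggers) = 24/25 × 9/100 + 1/20 × 91/100
= 54/625 + 91/2000 = 1319/10000

P(there is an intruder|the alarm triggers) = (54/625) / (1319/10000) = 864/1319

P(there is an intruder|the alarm triggers) = 864/1319 ≈ 65.50%


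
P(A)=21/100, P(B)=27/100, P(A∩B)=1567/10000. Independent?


P(A)×P(B) = 567/10000
P(A∩B) = 1567/10000
Not equal → NOT independent

No, not independent


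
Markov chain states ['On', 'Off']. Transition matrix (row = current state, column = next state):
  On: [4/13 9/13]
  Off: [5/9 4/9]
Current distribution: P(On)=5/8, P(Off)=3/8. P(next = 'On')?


P(next=On) = Σᵢ P(now=i)×P(i→On)
= 5/8×4/13 + 3/8×5/9
= 5/26 + 5/24 = 125/312

P = 125/312 ≈ 0.4006


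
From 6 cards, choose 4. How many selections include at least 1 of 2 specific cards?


Complement: C(6,4) - C(4,4) = 15 - 1 = 14

14


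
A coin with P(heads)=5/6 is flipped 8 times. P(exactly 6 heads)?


Binomial: P(X=6) = C(8,6)×p^6×(1-p)^2
= 28 × 15625/46656 × 1/36 = 109375/419904

P(X=6) = 109375/419904 ≈ 26.05%


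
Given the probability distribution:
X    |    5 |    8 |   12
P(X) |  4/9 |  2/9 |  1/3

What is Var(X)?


E[X] = 8
E[X²] = 220/3
Var(X) = E[X²] - (E[X])² = 220/3 - 64 = 28/3

Var(X) = 28/3 ≈ 9.3333


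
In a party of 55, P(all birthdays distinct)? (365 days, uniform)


P(all different) = Π(365-i)/365 for i=0..54
= (365/365)×(364/365)×...×(311/365)
= 0.013738

P ≈ 0.0137 ≈ 1.37%


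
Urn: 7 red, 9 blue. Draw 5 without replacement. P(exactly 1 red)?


Hypergeometric: C(7,1)×C(9,4)/C(16,5)
= 7×126/4368 = 21/104

P(X=1) = 21/104 ≈ 20.19%


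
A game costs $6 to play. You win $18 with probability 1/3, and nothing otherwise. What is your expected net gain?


E[gain] = (18-6)×1/3 + (-6)×2/3
= 4 - 4 = 0

Expected net gain = $0 ≈ $0.00


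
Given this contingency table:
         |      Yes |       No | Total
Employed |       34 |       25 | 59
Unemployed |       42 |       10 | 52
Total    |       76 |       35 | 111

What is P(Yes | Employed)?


P(Yes | Employed) = 34/(34+25) = 34/59

P(Yes|Employed) = 34/59 ≈ 57.63%


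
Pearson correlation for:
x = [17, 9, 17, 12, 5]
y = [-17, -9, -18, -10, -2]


n=5, Σx=60, Σy=-56, Σxy=-806, Σx²=828, Σy²=798
r = (5×(-806) - 60×(-56))/√((5×828 - 60²)(5×798 - (-56)²))
= -670/√(540×854) = -670/√461160 ≈ -670/679.0876 ≈ -0.9866

r ≈ -0.9866


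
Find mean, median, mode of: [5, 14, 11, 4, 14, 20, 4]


Sorted: [4, 4, 5, 11, 14, 14, 20]
Mean = 72/7
Median = 11
Freq: {5: 1, 14: 2, 11: 1, 4: 2, 20: 1}
Mode: [4, 14]

Mean=72/7, Median=11, Mode=[4, 14]


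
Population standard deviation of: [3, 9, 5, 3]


Mean = 20/4 = 5
  (3-5)²=4
  (9-5)²=16
  (5-5)²=0
  (3-5)²=4
Σ(x-μ)² = 24
σ² = 24/4 = 6

σ = √(6) ≈ 2.4495


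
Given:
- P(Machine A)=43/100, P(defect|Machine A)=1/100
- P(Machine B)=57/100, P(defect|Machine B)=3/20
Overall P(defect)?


P(B) = Σ P(B|Aᵢ)×P(Aᵢ)
  1/100×43/100 = 43/10000
  3/20×57/100 = 171/2000
Sum = 449/5000

P(defect) = 449/5000 ≈ 8.98%
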